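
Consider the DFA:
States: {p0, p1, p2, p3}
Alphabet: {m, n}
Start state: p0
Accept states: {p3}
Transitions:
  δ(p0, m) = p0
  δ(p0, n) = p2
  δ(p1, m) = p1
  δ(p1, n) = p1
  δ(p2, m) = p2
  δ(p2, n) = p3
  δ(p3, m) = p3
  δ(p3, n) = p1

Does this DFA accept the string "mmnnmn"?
Processing string "mmnnmn":
  p0 --m--> p0
  p0 --m--> p0
  p0 --n--> p2
  p2 --n--> p3
  p3 --m--> p3
  p3 --n--> p1
Final state: p1
Accept states: {p3}
No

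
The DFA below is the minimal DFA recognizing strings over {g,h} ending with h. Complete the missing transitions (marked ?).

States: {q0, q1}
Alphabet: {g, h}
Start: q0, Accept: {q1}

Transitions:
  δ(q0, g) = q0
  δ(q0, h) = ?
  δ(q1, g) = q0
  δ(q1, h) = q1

From the language and accept set, identify what each state tracks — q0: last symbol not h; q1: last symbol is h.
Each missing δ(q, a) is the state matching the new tracked value after reading a.
δ(q0, h) = q1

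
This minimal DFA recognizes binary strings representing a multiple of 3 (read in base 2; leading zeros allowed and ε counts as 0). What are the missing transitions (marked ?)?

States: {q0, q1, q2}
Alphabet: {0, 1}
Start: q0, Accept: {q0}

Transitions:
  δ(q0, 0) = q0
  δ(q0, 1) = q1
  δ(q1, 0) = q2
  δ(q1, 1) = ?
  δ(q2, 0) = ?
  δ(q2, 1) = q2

From the language and accept set, identify what each state tracks — q0: value ≡ 0 (mod 3); q1: value ≡ 1 (mod 3); q2: value ≡ 2 (mod 3).
Each missing δ(q, a) is the state matching the new tracked value after reading a.
δ(q1, 1) = q0; δ(q2, 0) = q1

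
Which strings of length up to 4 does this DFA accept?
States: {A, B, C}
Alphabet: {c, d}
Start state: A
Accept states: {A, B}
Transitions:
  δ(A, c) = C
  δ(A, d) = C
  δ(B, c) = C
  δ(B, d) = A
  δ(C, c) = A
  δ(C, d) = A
ε, cc, cd, dc, dd, cccc, cccd, ccdc, ccdd, cdcc, cdcd, cddc, cddd, dccc, dccd, dcdc, dcdd, ddcc, ddcd, dddc, dddd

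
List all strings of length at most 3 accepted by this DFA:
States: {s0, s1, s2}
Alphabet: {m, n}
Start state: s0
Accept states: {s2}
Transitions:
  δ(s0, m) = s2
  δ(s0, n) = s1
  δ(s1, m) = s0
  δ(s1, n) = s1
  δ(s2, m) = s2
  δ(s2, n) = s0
m, mm, mmm, mnm, nmm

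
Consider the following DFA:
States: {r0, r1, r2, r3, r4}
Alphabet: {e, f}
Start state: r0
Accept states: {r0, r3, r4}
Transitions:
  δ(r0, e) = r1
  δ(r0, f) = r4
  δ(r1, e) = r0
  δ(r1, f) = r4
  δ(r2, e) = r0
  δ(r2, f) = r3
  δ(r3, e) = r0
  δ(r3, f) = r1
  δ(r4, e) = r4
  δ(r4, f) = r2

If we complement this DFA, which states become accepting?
Complement accept states = All states \ Original accept states
= {r0, r1, r2, r3, r4} \ {r0, r3, r4}
{r1, r2}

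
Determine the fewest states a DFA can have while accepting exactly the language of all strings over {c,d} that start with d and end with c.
By Myhill–Nerode, count the distinguishable equivalence classes: four classes — empty / starts-d-ends-d / starts-d-ends-c / starts-c (dead).
4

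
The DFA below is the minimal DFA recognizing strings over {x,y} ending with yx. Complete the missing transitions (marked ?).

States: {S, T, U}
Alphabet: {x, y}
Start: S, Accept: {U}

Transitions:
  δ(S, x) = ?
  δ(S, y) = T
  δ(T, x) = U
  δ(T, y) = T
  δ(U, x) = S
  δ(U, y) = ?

From the language and accept set, identify what each state tracks — S: no suffix match; T: one trailing y; U: suffix is yx.
Each missing δ(q, a) is the state matching the new tracked value after reading a.
δ(S, x) = S; δ(U, y) = T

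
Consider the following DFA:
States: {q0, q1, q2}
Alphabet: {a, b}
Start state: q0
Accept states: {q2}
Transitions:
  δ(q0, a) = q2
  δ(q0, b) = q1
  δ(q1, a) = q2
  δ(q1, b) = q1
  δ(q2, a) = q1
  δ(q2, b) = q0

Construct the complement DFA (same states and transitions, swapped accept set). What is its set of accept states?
Complement accept states = All states \ Original accept states
= {q0, q1, q2} \ {q2}
{q0, q1}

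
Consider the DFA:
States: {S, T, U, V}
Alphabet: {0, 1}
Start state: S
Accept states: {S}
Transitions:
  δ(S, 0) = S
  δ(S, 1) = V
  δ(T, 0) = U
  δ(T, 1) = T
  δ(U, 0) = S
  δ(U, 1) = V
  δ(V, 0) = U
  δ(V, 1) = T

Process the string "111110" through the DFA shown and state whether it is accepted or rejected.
Processing string "111110":
  S --1--> V
  V --1--> T
  T --1--> T
  T --1--> T
  T --1--> T
  T --0--> U
Final state: U
Accept states: {S}
No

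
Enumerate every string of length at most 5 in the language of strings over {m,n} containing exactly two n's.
nn, mnn, nmn, nnm, mmnn, mnmn, mnnm, nmmn, nmnm, nnmm, mmmnn, mmnmn, mmnnm, mnmmn, mnmnm, mnnmm, nmmmn, nmmnm, nmnmm, nnmmm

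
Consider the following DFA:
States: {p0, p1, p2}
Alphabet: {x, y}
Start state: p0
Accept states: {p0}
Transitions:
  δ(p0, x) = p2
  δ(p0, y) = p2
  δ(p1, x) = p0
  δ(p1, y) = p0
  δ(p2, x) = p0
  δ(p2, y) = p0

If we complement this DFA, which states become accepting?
Complement accept states = All states \ Original accept states
= {p0, p1, p2} \ {p0}
{p1, p2}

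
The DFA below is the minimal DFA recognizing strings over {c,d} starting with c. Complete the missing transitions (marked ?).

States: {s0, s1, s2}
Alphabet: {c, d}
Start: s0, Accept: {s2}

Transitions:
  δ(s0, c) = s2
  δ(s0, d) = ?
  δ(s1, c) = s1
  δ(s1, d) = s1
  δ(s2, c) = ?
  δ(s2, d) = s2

From the language and accept set, identify what each state tracks — s0: no input read; s1: started with d (dead); s2: started with c.
Each missing δ(q, a) is the state matching the new tracked value after reading a.
δ(s0, d) = s1; δ(s2, c) = s2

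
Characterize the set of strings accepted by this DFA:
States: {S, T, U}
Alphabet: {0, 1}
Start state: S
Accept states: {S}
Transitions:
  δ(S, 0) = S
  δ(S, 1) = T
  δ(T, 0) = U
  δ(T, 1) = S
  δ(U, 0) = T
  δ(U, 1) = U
Testing a few strings:
  '0110' → accept
  '0' → accept
  '11' → accept
  '010' → reject
State roles: S=value ≡ 0 (mod 3); T=value ≡ 1 (mod 3); U=value ≡ 2 (mod 3)
All binary strings representing a multiple of 3 (read in base 2; leading zeros allowed and ε counts as 0)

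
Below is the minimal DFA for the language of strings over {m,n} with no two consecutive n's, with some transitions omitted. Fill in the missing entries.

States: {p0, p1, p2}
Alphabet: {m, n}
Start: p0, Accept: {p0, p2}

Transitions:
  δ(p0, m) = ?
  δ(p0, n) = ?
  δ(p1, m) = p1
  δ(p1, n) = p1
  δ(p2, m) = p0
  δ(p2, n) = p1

From the language and accept set, identify what each state tracks — p0: last symbol not n (ok); p1: saw nn (dead); p2: last symbol n (ok).
Each missing δ(q, a) is the state matching the new tracked value after reading a.
δ(p0, m) = p0; δ(p0, n) = p2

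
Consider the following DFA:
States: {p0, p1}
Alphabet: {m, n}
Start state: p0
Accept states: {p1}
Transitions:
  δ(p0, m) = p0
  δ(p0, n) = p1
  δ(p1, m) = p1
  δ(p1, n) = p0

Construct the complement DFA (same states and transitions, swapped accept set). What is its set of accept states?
Complement accept states = All states \ Original accept states
= {p0, p1} \ {p1}
{p0}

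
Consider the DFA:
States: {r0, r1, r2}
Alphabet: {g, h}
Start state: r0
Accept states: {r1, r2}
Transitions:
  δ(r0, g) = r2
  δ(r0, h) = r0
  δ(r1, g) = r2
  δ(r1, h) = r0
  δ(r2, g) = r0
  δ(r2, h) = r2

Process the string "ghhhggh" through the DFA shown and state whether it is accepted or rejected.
Processing string "ghhhggh":
  r0 --g--> r2
  r2 --h--> r2
  r2 --h--> r2
  r2 --h--> r2
  r2 --g--> r0
  r0 --g--> r2
  r2 --h--> r2
Final state: r2
Accept states: {r1, r2}
Yes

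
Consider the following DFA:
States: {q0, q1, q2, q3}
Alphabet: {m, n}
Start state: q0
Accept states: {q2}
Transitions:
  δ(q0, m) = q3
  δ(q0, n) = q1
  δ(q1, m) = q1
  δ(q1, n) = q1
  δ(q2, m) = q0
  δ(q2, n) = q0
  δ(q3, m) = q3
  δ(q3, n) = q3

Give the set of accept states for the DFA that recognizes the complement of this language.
Complement accept states = All states \ Original accept states
= {q0, q1, q2, q3} \ {q2}
{q0, q1, q3}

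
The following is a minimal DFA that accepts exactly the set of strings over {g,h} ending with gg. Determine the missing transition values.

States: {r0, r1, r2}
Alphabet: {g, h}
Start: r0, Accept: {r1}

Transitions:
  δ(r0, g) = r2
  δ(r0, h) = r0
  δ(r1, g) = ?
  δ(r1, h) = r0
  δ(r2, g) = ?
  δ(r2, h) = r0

From the language and accept set, identify what each state tracks — r0: last symbol not g; r1: two trailing g's; r2: one trailing g.
Each missing δ(q, a) is the state matching the new tracked value after reading a.
δ(r1, g) = r1; δ(r2, g) = r1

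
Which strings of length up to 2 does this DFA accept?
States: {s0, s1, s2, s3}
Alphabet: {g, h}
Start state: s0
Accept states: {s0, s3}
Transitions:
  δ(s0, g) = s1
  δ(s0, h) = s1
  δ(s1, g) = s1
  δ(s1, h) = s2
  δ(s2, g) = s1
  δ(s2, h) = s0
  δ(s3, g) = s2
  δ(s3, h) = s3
ε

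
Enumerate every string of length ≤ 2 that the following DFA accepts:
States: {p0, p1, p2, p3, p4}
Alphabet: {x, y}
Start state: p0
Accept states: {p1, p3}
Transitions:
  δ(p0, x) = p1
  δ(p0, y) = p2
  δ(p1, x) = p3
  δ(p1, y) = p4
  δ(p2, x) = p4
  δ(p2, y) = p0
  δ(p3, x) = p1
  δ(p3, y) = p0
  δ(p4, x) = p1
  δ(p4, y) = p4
x, xx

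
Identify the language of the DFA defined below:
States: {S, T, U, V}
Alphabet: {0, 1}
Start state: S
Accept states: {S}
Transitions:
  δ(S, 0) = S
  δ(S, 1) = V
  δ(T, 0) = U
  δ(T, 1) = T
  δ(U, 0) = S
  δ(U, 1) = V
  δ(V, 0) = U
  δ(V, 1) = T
Testing a few strings:
  '1011' → reject
  '0011' → reject
  '100' → accept
  '10' → reject
State roles: S=value ≡ 0 (mod 4); T=value ≡ 3 (mod 4); U=value ≡ 2 (mod 4); V=value ≡ 1 (mod 4)
All binary strings representing a multiple of 4 (read in base 2; leading zeros allowed and ε counts as 0)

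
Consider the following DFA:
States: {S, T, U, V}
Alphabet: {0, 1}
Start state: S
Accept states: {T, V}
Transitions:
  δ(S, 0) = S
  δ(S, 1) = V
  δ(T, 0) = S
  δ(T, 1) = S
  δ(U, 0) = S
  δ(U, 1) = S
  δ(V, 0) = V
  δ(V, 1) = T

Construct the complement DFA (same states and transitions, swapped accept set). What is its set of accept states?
Complement accept states = All states \ Original accept states
= {S, T, U, V} \ {T, V}
{S, U}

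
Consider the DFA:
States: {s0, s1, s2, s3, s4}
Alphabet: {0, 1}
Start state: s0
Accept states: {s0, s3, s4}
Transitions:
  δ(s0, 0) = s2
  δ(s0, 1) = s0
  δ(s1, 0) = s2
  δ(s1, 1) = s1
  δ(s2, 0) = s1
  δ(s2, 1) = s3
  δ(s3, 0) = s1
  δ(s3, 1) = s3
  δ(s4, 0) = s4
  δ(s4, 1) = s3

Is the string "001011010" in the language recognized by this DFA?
Processing string "001011010":
  s0 --0--> s2
  s2 --0--> s1
  s1 --1--> s1
  s1 --0--> s2
  s2 --1--> s3
  s3 --1--> s3
  s3 --0--> s1
  s1 --1--> s1
  s1 --0--> s2
Final state: s2
Accept states: {s0, s3, s4}
No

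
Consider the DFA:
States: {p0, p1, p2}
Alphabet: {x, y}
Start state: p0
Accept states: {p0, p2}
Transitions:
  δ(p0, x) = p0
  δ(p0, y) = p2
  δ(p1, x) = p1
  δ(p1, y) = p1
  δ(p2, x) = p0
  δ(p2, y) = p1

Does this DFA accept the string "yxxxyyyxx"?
Processing string "yxxxyyyxx":
  p0 --y--> p2
  p2 --x--> p0
  p0 --x--> p0
  p0 --x--> p0
  p0 --y--> p2
  p2 --y--> p1
  p1 --y--> p1
  p1 --x--> p1
  p1 --x--> p1
Final state: p1
Accept states: {p0, p2}
No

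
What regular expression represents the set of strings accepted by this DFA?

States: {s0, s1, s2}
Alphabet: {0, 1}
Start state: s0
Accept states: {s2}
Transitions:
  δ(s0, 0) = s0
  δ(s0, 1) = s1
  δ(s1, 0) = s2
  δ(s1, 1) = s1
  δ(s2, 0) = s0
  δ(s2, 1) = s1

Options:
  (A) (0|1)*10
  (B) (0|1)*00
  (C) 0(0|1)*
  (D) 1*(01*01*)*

Check each option against the DFA on short strings; one disagreement eliminates an option:
  (A) (0|1)*10: agrees with the DFA on every string of length ≤ 6
  (B) (0|1)*00: on '00' the DFA goes s0 → s0 → s0 and rejects (s0 ∉ Accept), but the regex matches it → eliminate
  (C) 0(0|1)*: on '0' the DFA goes s0 → s0 and rejects (s0 ∉ Accept), but the regex matches it → eliminate
  (D) 1*(01*01*)*: on ε the DFA stays in s0 and rejects (s0 ∉ Accept), but the regex matches it → eliminate
Only (A) is consistent with the DFA.
(A) (0|1)*10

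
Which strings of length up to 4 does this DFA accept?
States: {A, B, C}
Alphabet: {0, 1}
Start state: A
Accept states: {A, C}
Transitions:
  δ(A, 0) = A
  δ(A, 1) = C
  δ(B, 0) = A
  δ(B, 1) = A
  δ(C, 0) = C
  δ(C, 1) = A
ε, 0, 1, 00, 01, 10, 11, 000, 001, 010, 011, 100, 101, 110, 111, 0000, 0001, 0010, 0011, 0100, 0101, 0110, 0111, 1000, 1001, 1010, 1011, 1100, 1101, 1110, 1111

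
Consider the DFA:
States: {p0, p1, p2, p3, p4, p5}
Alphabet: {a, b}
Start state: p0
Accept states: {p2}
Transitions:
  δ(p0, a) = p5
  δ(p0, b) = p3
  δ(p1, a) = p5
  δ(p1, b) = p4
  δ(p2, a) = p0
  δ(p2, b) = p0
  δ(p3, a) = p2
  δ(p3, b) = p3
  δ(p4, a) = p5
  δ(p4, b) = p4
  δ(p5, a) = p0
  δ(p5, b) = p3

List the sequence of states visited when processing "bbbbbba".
read 'b': p0 → p3
  read 'b': p3 → p3
  read 'b': p3 → p3
  read 'b': p3 → p3
  read 'b': p3 → p3
  read 'b': p3 → p3
  read 'a': p3 → p2
p0 -> p3 -> p3 -> p3 -> p3 -> p3 -> p3 -> p2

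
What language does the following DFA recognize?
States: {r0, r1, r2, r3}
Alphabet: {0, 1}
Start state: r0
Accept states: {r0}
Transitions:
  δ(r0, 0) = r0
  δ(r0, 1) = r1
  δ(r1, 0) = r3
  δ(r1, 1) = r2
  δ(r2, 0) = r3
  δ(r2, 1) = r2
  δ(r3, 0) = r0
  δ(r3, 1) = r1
Testing a few strings:
  '110' → reject
  '1111' → reject
  '0100' → accept
  '00' → accept
State roles: r0=value ≡ 0 (mod 4); r1=value ≡ 1 (mod 4); r2=value ≡ 3 (mod 4); r3=value ≡ 2 (mod 4)
All binary strings representing a multiple of 4 (read in base 2; leading zeros allowed and ε counts as 0)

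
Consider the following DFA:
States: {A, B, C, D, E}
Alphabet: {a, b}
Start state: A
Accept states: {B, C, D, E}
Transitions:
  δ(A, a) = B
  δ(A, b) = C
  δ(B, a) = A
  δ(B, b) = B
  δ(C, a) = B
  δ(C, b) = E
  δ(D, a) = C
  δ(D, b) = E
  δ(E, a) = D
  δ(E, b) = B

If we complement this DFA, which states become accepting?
Complement accept states = All states \ Original accept states
= {A, B, C, D, E} \ {B, C, D, E}
{A}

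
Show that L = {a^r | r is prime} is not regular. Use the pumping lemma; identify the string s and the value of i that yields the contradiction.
Assume L is regular with pumping length p. Idea: pumping by a suitable count produces a composite length.
Let q be a prime with q ≥ p and choose s = a^q ∈ L. By the pumping lemma, s = xyz with |xy| ≤ p, |y| = k ≥ 1. Take i = q+1: |xy^(q+1)z| = q + q·k = q(1+k). Since q ≥ 2 and 1+k ≥ 2, q(1+k) is composite, so xy^(q+1)z ∉ L.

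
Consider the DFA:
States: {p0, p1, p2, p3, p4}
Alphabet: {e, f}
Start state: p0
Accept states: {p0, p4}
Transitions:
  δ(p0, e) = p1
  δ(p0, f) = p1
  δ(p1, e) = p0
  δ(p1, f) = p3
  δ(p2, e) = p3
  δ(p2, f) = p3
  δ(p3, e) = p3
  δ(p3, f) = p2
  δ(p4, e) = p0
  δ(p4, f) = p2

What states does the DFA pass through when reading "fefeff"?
read 'f': p0 → p1
  read 'e': p1 → p0
  read 'f': p0 → p1
  read 'e': p1 → p0
  read 'f': p0 → p1
  read 'f': p1 → p3
p0 -> p1 -> p0 -> p1 -> p0 -> p1 -> p3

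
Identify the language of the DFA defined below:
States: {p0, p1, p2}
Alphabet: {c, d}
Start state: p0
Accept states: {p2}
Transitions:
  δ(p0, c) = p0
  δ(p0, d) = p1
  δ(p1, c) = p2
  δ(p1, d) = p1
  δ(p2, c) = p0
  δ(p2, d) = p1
Testing a few strings:
  'dddc' → accept
  'dddd' → reject
  'dcdd' → reject
  'cc' → reject
State roles: p0=no suffix match; p1=one trailing d; p2=suffix is dc
All strings over {c,d} ending with dc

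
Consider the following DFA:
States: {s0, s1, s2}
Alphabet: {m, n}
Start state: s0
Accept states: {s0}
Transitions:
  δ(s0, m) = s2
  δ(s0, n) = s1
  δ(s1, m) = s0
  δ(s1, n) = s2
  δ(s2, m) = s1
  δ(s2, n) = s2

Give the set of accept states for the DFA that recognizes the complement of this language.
Complement accept states = All states \ Original accept states
= {s0, s1, s2} \ {s0}
{s1, s2}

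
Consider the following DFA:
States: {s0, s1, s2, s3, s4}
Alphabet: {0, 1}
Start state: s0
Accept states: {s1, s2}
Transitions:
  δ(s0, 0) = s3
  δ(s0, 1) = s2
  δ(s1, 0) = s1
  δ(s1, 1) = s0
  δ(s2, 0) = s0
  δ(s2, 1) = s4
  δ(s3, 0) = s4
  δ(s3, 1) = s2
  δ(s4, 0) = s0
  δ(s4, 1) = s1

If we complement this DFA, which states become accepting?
Complement accept states = All states \ Original accept states
= {s0, s1, s2, s3, s4} \ {s1, s2}
{s0, s3, s4}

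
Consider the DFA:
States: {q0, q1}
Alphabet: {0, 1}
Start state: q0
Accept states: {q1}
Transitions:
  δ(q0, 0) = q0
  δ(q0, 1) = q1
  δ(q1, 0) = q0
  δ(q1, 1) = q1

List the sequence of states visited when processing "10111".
read '1': q0 → q1
  read '0': q1 → q0
  read '1': q0 → q1
  read '1': q1 → q1
  read '1': q1 → q1
q0 -> q1 -> q0 -> q1 -> q1 -> q1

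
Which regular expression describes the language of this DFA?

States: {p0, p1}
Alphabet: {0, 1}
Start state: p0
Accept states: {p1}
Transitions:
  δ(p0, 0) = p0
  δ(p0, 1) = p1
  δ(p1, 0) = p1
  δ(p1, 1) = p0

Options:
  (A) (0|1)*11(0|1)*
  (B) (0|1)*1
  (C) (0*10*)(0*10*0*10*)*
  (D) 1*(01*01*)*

Check each option against the DFA on short strings; one disagreement eliminates an option:
  (A) (0|1)*11(0|1)*: on '1' the DFA goes p0 → p1 and accepts (p1 ∈ Accept), but the regex does not match it → eliminate
  (B) (0|1)*1: on '10' the DFA goes p0 → p1 → p1 and accepts (p1 ∈ Accept), but the regex does not match it → eliminate
  (C) (0*10*)(0*10*0*10*)*: agrees with the DFA on every string of length ≤ 6
  (D) 1*(01*01*)*: on ε the DFA stays in p0 and rejects (p0 ∉ Accept), but the regex matches it → eliminate
Only (C) is consistent with the DFA.
(C) (0*10*)(0*10*0*10*)*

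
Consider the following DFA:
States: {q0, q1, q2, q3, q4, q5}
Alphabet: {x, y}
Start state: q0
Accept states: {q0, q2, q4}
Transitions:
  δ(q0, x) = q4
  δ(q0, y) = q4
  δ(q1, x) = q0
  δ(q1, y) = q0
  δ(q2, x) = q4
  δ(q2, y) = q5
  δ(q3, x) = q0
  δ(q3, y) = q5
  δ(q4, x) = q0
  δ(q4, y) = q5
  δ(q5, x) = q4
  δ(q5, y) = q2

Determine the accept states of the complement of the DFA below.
Complement accept states = All states \ Original accept states
= {q0, q1, q2, q3, q4, q5} \ {q0, q2, q4}
{q1, q3, q5}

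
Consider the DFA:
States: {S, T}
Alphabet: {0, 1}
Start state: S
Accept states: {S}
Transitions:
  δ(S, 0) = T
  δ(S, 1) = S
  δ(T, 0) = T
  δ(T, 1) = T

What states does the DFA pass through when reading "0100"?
read '0': S → T
  read '1': T → T
  read '0': T → T
  read '0': T → T
S -> T -> T -> T -> T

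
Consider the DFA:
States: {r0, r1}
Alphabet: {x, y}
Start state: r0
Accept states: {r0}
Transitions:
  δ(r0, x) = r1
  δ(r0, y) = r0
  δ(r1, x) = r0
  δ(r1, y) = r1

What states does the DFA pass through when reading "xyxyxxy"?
read 'x': r0 → r1
  read 'y': r1 → r1
  read 'x': r1 → r0
  read 'y': r0 → r0
  read 'x': r0 → r1
  read 'x': r1 → r0
  read 'y': r0 → r0
r0 -> r1 -> r1 -> r0 -> r0 -> r1 -> r0 -> r0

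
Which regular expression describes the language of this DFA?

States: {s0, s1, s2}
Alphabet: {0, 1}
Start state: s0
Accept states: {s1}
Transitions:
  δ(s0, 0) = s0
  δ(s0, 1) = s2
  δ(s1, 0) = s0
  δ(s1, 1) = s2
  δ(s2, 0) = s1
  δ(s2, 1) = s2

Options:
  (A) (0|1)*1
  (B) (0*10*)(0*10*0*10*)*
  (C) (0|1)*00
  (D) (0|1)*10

Check each option against the DFA on short strings; one disagreement eliminates an option:
  (A) (0|1)*1: on '1' the DFA goes s0 → s2 and rejects (s2 ∉ Accept), but the regex matches it → eliminate
  (B) (0*10*)(0*10*0*10*)*: on '1' the DFA goes s0 → s2 and rejects (s2 ∉ Accept), but the regex matches it → eliminate
  (C) (0|1)*00: on '00' the DFA goes s0 → s0 → s0 and rejects (s0 ∉ Accept), but the regex matches it → eliminate
  (D) (0|1)*10: agrees with the DFA on every string of length ≤ 6
Only (D) is consistent with the DFA.
(D) (0|1)*10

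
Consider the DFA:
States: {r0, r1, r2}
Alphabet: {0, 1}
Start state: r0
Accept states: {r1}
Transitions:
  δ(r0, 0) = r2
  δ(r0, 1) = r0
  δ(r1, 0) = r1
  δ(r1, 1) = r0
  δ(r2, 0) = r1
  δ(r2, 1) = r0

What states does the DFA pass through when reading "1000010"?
read '1': r0 → r0
  read '0': r0 → r2
  read '0': r2 → r1
  read '0': r1 → r1
  read '0': r1 → r1
  read '1': r1 → r0
  read '0': r0 → r2
r0 -> r0 -> r2 -> r1 -> r1 -> r1 -> r0 -> r2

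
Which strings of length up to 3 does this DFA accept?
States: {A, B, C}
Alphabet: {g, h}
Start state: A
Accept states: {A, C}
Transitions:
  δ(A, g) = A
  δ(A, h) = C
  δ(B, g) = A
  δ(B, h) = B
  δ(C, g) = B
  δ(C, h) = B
ε, g, h, gg, gh, ggg, ggh, hgg, hhg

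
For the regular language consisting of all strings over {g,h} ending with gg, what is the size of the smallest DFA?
By Myhill–Nerode, count the distinguishable equivalence classes: three classes — 0, 1, or ≥2 trailing g's.
3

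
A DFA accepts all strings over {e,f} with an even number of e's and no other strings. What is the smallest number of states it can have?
By Myhill–Nerode, count the distinguishable equivalence classes: two classes — parity of the count of e's.
2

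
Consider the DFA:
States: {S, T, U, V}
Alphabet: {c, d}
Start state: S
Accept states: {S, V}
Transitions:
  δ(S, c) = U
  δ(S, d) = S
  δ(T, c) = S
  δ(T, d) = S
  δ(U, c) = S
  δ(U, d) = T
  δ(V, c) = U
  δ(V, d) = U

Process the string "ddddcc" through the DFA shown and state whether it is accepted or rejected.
Processing string "ddddcc":
  S --d--> S
  S --d--> S
  S --d--> S
  S --d--> S
  S --c--> U
  U --c--> S
Final state: S
Accept states: {S, V}
Yes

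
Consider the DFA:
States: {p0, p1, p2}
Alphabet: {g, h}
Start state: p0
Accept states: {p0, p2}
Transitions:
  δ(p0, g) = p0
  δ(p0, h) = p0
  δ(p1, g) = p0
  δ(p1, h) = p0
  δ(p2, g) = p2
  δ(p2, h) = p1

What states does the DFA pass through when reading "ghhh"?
read 'g': p0 → p0
  read 'h': p0 → p0
  read 'h': p0 → p0
  read 'h': p0 → p0
p0 -> p0 -> p0 -> p0 -> p0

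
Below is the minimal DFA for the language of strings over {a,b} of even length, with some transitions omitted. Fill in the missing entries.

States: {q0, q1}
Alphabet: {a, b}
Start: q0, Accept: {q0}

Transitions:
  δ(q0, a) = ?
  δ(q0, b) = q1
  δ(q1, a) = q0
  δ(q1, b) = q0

From the language and accept set, identify what each state tracks — q0: even length so far; q1: odd length so far.
Each missing δ(q, a) is the state matching the new tracked value after reading a.
δ(q0, a) = q1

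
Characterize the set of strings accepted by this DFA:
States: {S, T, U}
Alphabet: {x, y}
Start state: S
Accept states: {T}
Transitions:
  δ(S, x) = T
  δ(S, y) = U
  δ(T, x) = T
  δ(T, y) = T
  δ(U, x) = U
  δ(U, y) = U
Testing a few strings:
  'y' → reject
  'xy' → accept
  'yyx' → reject
  'xx' → accept
State roles: S=no input read; T=started with x; U=started with y (dead)
All strings over {x,y} starting with x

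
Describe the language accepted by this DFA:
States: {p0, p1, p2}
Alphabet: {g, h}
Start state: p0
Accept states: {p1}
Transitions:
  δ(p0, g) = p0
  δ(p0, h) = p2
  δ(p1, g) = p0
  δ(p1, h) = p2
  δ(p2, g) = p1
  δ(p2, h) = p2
Testing a few strings:
  'hh' → reject
  'gg' → reject
  'ghg' → accept
  'g' → reject
State roles: p0=no suffix match; p1=suffix is hg; p2=one trailing h
All strings over {g,h} ending with hg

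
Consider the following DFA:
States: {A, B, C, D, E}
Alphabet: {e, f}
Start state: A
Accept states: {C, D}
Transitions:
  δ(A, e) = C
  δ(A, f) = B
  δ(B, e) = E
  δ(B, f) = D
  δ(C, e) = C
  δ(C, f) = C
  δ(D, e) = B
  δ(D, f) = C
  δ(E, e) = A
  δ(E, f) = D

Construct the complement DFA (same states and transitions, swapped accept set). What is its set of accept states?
Complement accept states = All states \ Original accept states
= {A, B, C, D, E} \ {C, D}
{A, B, E}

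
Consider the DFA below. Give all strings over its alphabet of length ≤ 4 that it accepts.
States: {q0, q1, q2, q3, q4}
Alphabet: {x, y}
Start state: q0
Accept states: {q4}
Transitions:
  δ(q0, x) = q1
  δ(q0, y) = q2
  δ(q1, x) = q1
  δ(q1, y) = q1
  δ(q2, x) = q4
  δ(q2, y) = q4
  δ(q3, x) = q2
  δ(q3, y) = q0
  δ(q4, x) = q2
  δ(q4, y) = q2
yx, yy, yxxx, yxxy, yxyx, yxyy, yyxx, yyxy, yyyx, yyyy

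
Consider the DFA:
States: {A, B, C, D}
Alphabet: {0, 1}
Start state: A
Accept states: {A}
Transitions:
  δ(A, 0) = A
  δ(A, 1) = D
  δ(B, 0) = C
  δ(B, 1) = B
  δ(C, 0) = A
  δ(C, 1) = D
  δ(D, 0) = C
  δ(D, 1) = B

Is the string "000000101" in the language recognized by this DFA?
Processing string "000000101":
  A --0--> A
  A --0--> A
  A --0--> A
  A --0--> A
  A --0--> A
  A --0--> A
  A --1--> D
  D --0--> C
  C --1--> D
Final state: D
Accept states: {A}
No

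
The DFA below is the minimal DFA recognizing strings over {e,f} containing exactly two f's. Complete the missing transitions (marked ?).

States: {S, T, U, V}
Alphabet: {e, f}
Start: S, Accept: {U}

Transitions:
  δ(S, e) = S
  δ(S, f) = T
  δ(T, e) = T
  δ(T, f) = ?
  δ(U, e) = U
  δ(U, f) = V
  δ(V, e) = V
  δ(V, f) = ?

From the language and accept set, identify what each state tracks — S: zero f's; T: one f; U: two f's; V: ≥ three f's (dead).
Each missing δ(q, a) is the state matching the new tracked value after reading a.
δ(T, f) = U; δ(V, f) = V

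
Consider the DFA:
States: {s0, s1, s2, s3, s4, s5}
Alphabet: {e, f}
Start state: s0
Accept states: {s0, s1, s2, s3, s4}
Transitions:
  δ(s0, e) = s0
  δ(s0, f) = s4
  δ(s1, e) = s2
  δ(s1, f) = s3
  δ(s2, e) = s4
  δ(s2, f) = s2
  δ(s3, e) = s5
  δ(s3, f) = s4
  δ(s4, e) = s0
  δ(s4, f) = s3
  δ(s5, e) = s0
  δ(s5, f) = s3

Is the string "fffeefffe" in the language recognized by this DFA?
Processing string "fffeefffe":
  s0 --f--> s4
  s4 --f--> s3
  s3 --f--> s4
  s4 --e--> s0
  s0 --e--> s0
  s0 --f--> s4
  s4 --f--> s3
  s3 --f--> s4
  s4 --e--> s0
Final state: s0
Accept states: {s0, s1, s2, s3, s4}
Yes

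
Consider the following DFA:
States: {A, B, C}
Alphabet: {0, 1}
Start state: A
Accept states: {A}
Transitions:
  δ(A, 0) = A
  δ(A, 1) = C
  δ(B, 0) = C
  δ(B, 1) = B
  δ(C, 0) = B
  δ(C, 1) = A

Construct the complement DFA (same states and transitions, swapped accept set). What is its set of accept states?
Complement accept states = All states \ Original accept states
= {A, B, C} \ {A}
{B, C}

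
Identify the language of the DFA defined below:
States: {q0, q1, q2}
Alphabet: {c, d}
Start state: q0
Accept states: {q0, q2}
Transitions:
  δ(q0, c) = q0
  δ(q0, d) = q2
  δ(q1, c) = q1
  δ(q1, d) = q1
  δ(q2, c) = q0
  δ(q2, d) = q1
Testing a few strings:
  'dcc' → accept
  'd' → accept
  'cdcc' → accept
  'c' → accept
State roles: q0=last symbol not d (ok); q1=saw dd (dead); q2=last symbol d (ok)
All strings over {c,d} with no two consecutive d's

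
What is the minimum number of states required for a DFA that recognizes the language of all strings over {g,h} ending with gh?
By Myhill–Nerode, count the distinguishable equivalence classes: 3 classes — one per longest suffix of the input that is a prefix of 'gh' (lengths 0 through 2); only the length-2 class is accepting.
3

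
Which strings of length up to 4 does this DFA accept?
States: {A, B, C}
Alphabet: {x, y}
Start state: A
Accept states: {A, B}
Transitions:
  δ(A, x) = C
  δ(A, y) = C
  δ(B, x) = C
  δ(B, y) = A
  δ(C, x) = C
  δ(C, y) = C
ε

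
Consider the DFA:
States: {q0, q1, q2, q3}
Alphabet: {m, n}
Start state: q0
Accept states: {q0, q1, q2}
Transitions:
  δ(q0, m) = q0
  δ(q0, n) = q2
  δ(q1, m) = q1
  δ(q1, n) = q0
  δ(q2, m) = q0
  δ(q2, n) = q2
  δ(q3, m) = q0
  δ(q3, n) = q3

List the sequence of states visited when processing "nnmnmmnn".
read 'n': q0 → q2
  read 'n': q2 → q2
  read 'm': q2 → q0
  read 'n': q0 → q2
  read 'm': q2 → q0
  read 'm': q0 → q0
  read 'n': q0 → q2
  read 'n': q2 → q2
q0 -> q2 -> q2 -> q0 -> q2 -> q0 -> q0 -> q2 -> q2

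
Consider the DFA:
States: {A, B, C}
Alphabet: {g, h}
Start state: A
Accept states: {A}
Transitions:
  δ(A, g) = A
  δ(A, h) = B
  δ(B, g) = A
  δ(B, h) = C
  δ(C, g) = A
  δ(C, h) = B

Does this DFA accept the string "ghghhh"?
Processing string "ghghhh":
  A --g--> A
  A --h--> B
  B --g--> A
  A --h--> B
  B --h--> C
  C --h--> B
Final state: B
Accept states: {A}
No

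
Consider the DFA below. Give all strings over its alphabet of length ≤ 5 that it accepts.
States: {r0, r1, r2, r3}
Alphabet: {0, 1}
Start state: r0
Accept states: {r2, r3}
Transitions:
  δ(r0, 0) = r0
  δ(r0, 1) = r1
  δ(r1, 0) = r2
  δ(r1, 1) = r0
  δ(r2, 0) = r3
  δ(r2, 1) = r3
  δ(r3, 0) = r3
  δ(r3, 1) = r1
10, 010, 100, 101, 0010, 0100, 0101, 1000, 1010, 1110, 00010, 00100, 00101, 01000, 01010, 01110, 10000, 10010, 10100, 10110, 11010, 11100, 11101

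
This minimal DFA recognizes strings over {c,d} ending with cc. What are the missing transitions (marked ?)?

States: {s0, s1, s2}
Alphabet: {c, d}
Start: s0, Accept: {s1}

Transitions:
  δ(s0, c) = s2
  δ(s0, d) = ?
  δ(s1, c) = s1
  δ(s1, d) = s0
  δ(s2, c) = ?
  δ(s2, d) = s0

From the language and accept set, identify what each state tracks — s0: last symbol not c; s1: two trailing c's; s2: one trailing c.
Each missing δ(q, a) is the state matching the new tracked value after reading a.
δ(s0, d) = s0; δ(s2, c) = s1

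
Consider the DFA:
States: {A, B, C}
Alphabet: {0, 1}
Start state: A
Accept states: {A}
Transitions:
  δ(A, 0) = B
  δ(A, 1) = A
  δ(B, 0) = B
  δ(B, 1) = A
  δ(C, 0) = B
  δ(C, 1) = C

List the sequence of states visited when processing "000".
read '0': A → B
  read '0': B → B
  read '0': B → B
A -> B -> B -> B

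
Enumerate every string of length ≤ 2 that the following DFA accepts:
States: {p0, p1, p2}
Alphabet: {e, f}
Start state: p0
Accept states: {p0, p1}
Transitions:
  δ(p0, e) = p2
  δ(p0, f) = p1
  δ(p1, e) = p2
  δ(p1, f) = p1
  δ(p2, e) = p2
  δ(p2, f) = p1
ε, f, ef, ff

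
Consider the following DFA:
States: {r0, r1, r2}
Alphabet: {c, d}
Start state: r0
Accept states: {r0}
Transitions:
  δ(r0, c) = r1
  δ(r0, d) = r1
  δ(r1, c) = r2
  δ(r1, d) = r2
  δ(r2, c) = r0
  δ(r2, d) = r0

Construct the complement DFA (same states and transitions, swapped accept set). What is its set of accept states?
Complement accept states = All states \ Original accept states
= {r0, r1, r2} \ {r0}
{r1, r2}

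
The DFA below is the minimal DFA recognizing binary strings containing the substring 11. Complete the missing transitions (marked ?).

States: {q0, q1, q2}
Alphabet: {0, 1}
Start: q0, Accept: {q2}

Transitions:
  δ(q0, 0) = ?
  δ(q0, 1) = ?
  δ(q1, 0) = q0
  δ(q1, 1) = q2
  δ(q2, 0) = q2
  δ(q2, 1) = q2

From the language and accept set, identify what each state tracks — q0: no progress toward 11; q1: one trailing 1; q2: substring 11 seen.
Each missing δ(q, a) is the state matching the new tracked value after reading a.
δ(q0, 0) = q0; δ(q0, 1) = q1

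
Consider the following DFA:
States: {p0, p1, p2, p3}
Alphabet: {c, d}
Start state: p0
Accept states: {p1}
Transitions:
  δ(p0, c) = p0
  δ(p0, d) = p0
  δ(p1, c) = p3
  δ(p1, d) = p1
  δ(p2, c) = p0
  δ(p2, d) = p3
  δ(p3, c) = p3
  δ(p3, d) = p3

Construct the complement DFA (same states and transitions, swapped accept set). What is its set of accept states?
Complement accept states = All states \ Original accept states
= {p0, p1, p2, p3} \ {p1}
{p0, p2, p3}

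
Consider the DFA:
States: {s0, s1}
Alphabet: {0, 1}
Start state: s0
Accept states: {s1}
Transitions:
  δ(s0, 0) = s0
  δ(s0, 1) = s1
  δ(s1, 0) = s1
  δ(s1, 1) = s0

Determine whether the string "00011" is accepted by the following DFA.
Processing string "00011":
  s0 --0--> s0
  s0 --0--> s0
  s0 --0--> s0
  s0 --1--> s1
  s1 --1--> s0
Final state: s0
Accept states: {s1}
No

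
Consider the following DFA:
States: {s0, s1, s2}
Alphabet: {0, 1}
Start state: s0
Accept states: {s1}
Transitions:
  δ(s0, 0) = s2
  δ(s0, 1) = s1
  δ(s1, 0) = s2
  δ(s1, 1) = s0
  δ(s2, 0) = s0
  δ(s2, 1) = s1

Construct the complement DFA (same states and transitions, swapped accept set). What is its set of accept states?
Complement accept states = All states \ Original accept states
= {s0, s1, s2} \ {s1}
{s0, s2}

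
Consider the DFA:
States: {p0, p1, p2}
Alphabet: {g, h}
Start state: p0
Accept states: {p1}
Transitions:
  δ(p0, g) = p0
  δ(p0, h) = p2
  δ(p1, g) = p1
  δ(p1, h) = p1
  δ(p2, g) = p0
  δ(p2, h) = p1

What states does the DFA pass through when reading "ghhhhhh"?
read 'g': p0 → p0
  read 'h': p0 → p2
  read 'h': p2 → p1
  read 'h': p1 → p1
  read 'h': p1 → p1
  read 'h': p1 → p1
  read 'h': p1 → p1
p0 -> p0 -> p2 -> p1 -> p1 -> p1 -> p1 -> p1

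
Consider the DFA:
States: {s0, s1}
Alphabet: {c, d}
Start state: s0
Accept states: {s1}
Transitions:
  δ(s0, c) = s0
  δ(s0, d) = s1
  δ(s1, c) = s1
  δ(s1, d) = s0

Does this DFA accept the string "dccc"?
Processing string "dccc":
  s0 --d--> s1
  s1 --c--> s1
  s1 --c--> s1
  s1 --c--> s1
Final state: s1
Accept states: {s1}
Yes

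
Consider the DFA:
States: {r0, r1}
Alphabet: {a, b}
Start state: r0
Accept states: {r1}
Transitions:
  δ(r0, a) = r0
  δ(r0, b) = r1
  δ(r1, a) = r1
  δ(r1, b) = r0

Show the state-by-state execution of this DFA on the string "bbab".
read 'b': r0 → r1
  read 'b': r1 → r0
  read 'a': r0 → r0
  read 'b': r0 → r1
r0 -> r1 -> r0 -> r0 -> r1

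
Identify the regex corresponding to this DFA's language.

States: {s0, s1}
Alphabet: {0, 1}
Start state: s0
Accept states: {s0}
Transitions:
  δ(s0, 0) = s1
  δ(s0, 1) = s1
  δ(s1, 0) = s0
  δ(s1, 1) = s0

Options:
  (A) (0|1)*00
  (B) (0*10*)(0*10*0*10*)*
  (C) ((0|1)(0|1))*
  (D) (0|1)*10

Check each option against the DFA on short strings; one disagreement eliminates an option:
  (A) (0|1)*00: on ε the DFA stays in s0 and accepts (s0 ∈ Accept), but the regex does not match it → eliminate
  (B) (0*10*)(0*10*0*10*)*: on ε the DFA stays in s0 and accepts (s0 ∈ Accept), but the regex does not match it → eliminate
  (C) ((0|1)(0|1))*: agrees with the DFA on every string of length ≤ 6
  (D) (0|1)*10: on ε the DFA stays in s0 and accepts (s0 ∈ Accept), but the regex does not match it → eliminate
Only (C) is consistent with the DFA.
(C) ((0|1)(0|1))*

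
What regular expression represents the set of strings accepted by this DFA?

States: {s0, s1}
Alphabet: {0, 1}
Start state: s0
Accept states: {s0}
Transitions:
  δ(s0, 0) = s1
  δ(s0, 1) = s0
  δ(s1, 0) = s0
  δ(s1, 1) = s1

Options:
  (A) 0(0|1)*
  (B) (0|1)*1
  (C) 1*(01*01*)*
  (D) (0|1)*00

Check each option against the DFA on short strings; one disagreement eliminates an option:
  (A) 0(0|1)*: on ε the DFA stays in s0 and accepts (s0 ∈ Accept), but the regex does not match it → eliminate
  (B) (0|1)*1: on ε the DFA stays in s0 and accepts (s0 ∈ Accept), but the regex does not match it → eliminate
  (C) 1*(01*01*)*: agrees with the DFA on every string of length ≤ 6
  (D) (0|1)*00: on ε the DFA stays in s0 and accepts (s0 ∈ Accept), but the regex does not match it → eliminate
Only (C) is consistent with the DFA.
(C) 1*(01*01*)*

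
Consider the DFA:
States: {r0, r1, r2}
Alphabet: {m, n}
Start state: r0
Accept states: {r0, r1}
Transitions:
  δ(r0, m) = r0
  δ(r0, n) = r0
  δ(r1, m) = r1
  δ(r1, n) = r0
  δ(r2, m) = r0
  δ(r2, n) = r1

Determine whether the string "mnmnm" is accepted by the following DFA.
Processing string "mnmnm":
  r0 --m--> r0
  r0 --n--> r0
  r0 --m--> r0
  r0 --n--> r0
  r0 --m--> r0
Final state: r0
Accept states: {r0, r1}
Yes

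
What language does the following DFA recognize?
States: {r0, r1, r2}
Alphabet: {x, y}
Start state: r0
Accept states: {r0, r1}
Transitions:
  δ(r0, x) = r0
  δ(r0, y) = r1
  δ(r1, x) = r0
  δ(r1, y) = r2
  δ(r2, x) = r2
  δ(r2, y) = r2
Testing a few strings:
  'x' → accept
  'xy' → accept
  'yy' → reject
  'xyxx' → accept
State roles: r0=last symbol not y (ok); r1=last symbol y (ok); r2=saw yy (dead)
All strings over {x,y} with no two consecutive y's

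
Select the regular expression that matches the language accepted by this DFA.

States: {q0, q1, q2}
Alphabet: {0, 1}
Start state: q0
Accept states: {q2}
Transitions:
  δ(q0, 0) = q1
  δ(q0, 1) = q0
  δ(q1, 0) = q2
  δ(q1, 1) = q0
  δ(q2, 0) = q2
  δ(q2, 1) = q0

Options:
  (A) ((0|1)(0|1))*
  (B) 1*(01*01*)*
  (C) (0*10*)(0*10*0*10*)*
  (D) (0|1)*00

Check each option against the DFA on short strings; one disagreement eliminates an option:
  (A) ((0|1)(0|1))*: on ε the DFA stays in q0 and rejects (q0 ∉ Accept), but the regex matches it → eliminate
  (B) 1*(01*01*)*: on ε the DFA stays in q0 and rejects (q0 ∉ Accept), but the regex matches it → eliminate
  (C) (0*10*)(0*10*0*10*)*: on '1' the DFA goes q0 → q0 and rejects (q0 ∉ Accept), but the regex matches it → eliminate
  (D) (0|1)*00: agrees with the DFA on every string of length ≤ 6
Only (D) is consistent with the DFA.
(D) (0|1)*00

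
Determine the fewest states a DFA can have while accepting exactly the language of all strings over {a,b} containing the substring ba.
By Myhill–Nerode, count the distinguishable equivalence classes: 3 classes — one per longest suffix of the input that is a prefix of 'ba' (lengths 0 through 1), plus an absorbing 'already seen ba' class.
3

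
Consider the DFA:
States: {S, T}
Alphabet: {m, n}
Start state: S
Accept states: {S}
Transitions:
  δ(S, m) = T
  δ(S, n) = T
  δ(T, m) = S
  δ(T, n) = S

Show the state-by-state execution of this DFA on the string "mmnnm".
read 'm': S → T
  read 'm': T → S
  read 'n': S → T
  read 'n': T → S
  read 'm': S → T
S -> T -> S -> T -> S -> T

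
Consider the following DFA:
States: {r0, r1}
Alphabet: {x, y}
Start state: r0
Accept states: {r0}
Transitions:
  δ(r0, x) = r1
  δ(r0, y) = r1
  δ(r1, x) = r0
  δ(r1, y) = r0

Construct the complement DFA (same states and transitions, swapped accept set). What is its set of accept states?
Complement accept states = All states \ Original accept states
= {r0, r1} \ {r0}
{r1}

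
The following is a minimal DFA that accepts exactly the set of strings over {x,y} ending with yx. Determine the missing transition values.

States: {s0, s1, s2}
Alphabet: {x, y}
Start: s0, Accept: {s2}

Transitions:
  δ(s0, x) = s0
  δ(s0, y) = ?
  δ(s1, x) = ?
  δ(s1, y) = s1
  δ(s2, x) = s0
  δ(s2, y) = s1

From the language and accept set, identify what each state tracks — s0: no suffix match; s1: one trailing y; s2: suffix is yx.
Each missing δ(q, a) is the state matching the new tracked value after reading a.
δ(s0, y) = s1; δ(s1, x) = s2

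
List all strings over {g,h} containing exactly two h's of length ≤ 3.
hh, ghh, hgh, hhg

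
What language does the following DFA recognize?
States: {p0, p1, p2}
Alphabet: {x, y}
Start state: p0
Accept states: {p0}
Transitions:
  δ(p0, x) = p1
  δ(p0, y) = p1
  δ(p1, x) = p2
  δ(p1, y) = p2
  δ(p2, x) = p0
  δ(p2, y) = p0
Testing a few strings:
  'yyyx' → reject
  'x' → reject
  'yx' → reject
  'y' → reject
State roles: p0=length ≡ 0 (mod 3); p1=length ≡ 1 (mod 3); p2=length ≡ 2 (mod 3)
All strings over {x,y} whose length is a multiple of 3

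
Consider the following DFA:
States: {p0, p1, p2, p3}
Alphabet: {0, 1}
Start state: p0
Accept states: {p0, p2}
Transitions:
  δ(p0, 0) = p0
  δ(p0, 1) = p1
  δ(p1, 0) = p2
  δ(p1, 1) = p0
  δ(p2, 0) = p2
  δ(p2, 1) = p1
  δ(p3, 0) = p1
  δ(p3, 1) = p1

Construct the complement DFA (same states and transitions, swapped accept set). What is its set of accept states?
Complement accept states = All states \ Original accept states
= {p0, p1, p2, p3} \ {p0, p2}
{p1, p3}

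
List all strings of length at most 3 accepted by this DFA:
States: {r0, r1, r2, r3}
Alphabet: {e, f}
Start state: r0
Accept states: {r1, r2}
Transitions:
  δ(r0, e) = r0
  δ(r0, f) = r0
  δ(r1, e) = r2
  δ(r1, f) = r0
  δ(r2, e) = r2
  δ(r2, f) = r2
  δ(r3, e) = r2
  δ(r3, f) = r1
None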